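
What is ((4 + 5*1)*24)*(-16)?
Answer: -3456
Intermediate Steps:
((4 + 5*1)*24)*(-16) = ((4 + 5)*24)*(-16) = (9*24)*(-16) = 216*(-16) = -3456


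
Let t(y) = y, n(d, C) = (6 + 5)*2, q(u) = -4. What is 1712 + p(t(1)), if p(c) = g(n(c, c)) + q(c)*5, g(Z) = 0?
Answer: 1692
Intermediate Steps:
n(d, C) = 22 (n(d, C) = 11*2 = 22)
p(c) = -20 (p(c) = 0 - 4*5 = 0 - 20 = -20)
1712 + p(t(1)) = 1712 - 20 = 1692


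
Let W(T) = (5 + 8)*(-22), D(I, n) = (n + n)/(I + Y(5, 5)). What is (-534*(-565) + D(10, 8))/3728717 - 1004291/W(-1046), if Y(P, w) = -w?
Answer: 18724016073111/5332065310 ≈ 3511.6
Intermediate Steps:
D(I, n) = 2*n/(-5 + I) (D(I, n) = (n + n)/(I - 1*5) = (2*n)/(I - 5) = (2*n)/(-5 + I) = 2*n/(-5 + I))
W(T) = -286 (W(T) = 13*(-22) = -286)
(-534*(-565) + D(10, 8))/3728717 - 1004291/W(-1046) = (-534*(-565) + 2*8/(-5 + 10))/3728717 - 1004291/(-286) = (301710 + 2*8/5)*(1/3728717) - 1004291*(-1/286) = (301710 + 2*8*(⅕))*(1/3728717) + 1004291/286 = (301710 + 16/5)*(1/3728717) + 1004291/286 = (1508566/5)*(1/3728717) + 1004291/286 = 1508566/18643585 + 1004291/286 = 18724016073111/5332065310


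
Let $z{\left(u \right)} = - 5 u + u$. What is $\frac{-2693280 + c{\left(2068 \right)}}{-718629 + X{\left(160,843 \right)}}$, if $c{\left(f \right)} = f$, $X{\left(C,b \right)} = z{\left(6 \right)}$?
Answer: $\frac{2691212}{718653} \approx 3.7448$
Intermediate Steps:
$z{\left(u \right)} = - 4 u$
$X{\left(C,b \right)} = -24$ ($X{\left(C,b \right)} = \left(-4\right) 6 = -24$)
$\frac{-2693280 + c{\left(2068 \right)}}{-718629 + X{\left(160,843 \right)}} = \frac{-2693280 + 2068}{-718629 - 24} = - \frac{2691212}{-718653} = \left(-2691212\right) \left(- \frac{1}{718653}\right) = \frac{2691212}{718653}$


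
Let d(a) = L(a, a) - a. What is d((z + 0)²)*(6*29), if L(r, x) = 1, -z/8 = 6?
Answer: -400722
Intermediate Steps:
z = -48 (z = -8*6 = -48)
d(a) = 1 - a
d((z + 0)²)*(6*29) = (1 - (-48 + 0)²)*(6*29) = (1 - 1*(-48)²)*174 = (1 - 1*2304)*174 = (1 - 2304)*174 = -2303*174 = -400722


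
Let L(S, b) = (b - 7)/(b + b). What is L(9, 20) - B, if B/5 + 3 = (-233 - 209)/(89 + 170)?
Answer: 247167/10360 ≈ 23.858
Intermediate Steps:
L(S, b) = (-7 + b)/(2*b) (L(S, b) = (-7 + b)/((2*b)) = (-7 + b)*(1/(2*b)) = (-7 + b)/(2*b))
B = -6095/259 (B = -15 + 5*((-233 - 209)/(89 + 170)) = -15 + 5*(-442/259) = -15 - 2210/259 = -6095/259 ≈ -23.533)
L(9, 20) - B = (1/2)*(-7 + 20)/20 - 1*(-6095/259) = (1/2)*(1/20)*13 + 6095/259 = 13/40 + 6095/259 = 247167/10360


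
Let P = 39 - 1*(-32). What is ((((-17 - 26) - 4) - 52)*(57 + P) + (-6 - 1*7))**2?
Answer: 160909225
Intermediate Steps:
P = 71 (P = 39 + 32 = 71)
((((-17 - 26) - 4) - 52)*(57 + P) + (-6 - 1*7))**2 = ((((-17 - 26) - 4) - 52)*(57 + 71) + (-6 - 1*7))**2 = (((-43 - 4) - 52)*128 + (-6 - 7))**2 = ((-47 - 52)*128 - 13)**2 = (-99*128 - 13)**2 = (-12672 - 13)**2 = (-12685)**2 = 160909225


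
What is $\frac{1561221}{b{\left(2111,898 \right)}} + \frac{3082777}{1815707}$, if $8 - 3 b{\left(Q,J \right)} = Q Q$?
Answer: $\frac{5233659526460}{8091358708291} \approx 0.64682$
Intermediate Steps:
$b{\left(Q,J \right)} = \frac{8}{3} - \frac{Q^{2}}{3}$ ($b{\left(Q,J \right)} = \frac{8}{3} - \frac{Q Q}{3} = \frac{8}{3} - \frac{Q^{2}}{3}$)
$\frac{1561221}{b{\left(2111,898 \right)}} + \frac{3082777}{1815707} = \frac{1561221}{\frac{8}{3} - \frac{2111^{2}}{3}} + \frac{3082777}{1815707} = \frac{1561221}{\frac{8}{3} - \frac{4456321}{3}} + 3082777 \cdot \frac{1}{1815707} = \frac{1561221}{\frac{8}{3} - \frac{4456321}{3}} + \frac{3082777}{1815707} = \frac{1561221}{- \frac{4456313}{3}} + \frac{3082777}{1815707} = 1561221 \left(- \frac{3}{4456313}\right) + \frac{3082777}{1815707} = - \frac{4683663}{4456313} + \frac{3082777}{1815707} = \frac{5233659526460}{8091358708291}$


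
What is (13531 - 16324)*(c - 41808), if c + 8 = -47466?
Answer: 249364626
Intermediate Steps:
c = -47474 (c = -8 - 47466 = -47474)
(13531 - 16324)*(c - 41808) = (13531 - 16324)*(-47474 - 41808) = -2793*(-89282) = 249364626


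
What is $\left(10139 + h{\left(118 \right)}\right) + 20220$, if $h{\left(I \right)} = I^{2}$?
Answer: $44283$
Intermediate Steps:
$\left(10139 + h{\left(118 \right)}\right) + 20220 = \left(10139 + 118^{2}\right) + 20220 = \left(10139 + 13924\right) + 20220 = 24063 + 20220 = 44283$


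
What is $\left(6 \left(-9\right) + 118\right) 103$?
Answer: $6592$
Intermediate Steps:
$\left(6 \left(-9\right) + 118\right) 103 = \left(-54 + 118\right) 103 = 64 \cdot 103 = 6592$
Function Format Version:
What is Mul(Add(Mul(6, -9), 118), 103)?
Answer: 6592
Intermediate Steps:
Mul(Add(Mul(6, -9), 118), 103) = Mul(Add(-54, 118), 103) = Mul(64, 103) = 6592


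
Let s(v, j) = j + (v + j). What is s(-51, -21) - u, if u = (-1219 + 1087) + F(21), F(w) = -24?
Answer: 63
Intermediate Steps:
u = -156 (u = (-1219 + 1087) - 24 = -132 - 24 = -156)
s(v, j) = v + 2*j (s(v, j) = j + (j + v) = v + 2*j)
s(-51, -21) - u = (-51 + 2*(-21)) - 1*(-156) = (-51 - 42) + 156 = -93 + 156 = 63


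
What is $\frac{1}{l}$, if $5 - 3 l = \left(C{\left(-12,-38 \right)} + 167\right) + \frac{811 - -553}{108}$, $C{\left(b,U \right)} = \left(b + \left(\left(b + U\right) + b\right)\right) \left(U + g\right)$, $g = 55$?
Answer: $\frac{81}{29251} \approx 0.0027691$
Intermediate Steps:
$C{\left(b,U \right)} = \left(55 + U\right) \left(U + 3 b\right)$ ($C{\left(b,U \right)} = \left(b + \left(\left(b + U\right) + b\right)\right) \left(U + 55\right) = \left(b + \left(\left(U + b\right) + b\right)\right) \left(55 + U\right) = \left(b + \left(U + 2 b\right)\right) \left(55 + U\right) = \left(U + 3 b\right) \left(55 + U\right) = \left(55 + U\right) \left(U + 3 b\right)$)
$l = \frac{29251}{81}$ ($l = \frac{5}{3} - \frac{\left(\left(\left(-38\right)^{2} + 55 \left(-38\right) + 165 \left(-12\right) + 3 \left(-38\right) \left(-12\right)\right) + 167\right) + \frac{811 - -553}{108}}{3} = \frac{5}{3} - \frac{\left(\left(1444 - 2090 - 1980 + 1368\right) + 167\right) + \left(811 + 553\right) \frac{1}{108}}{3} = \frac{5}{3} - \frac{\left(-1258 + 167\right) + 1364 \cdot \frac{1}{108}}{3} = \frac{5}{3} - \frac{-1091 + \frac{341}{27}}{3} = \frac{5}{3} - - \frac{29116}{81} = \frac{5}{3} + \frac{29116}{81} = \frac{29251}{81} \approx 361.12$)
$\frac{1}{l} = \frac{1}{\frac{29251}{81}} = \frac{81}{29251}$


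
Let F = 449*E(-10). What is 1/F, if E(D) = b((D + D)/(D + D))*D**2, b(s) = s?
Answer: 1/44900 ≈ 2.2272e-5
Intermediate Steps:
E(D) = D**2 (E(D) = ((D + D)/(D + D))*D**2 = ((2*D)/((2*D)))*D**2 = ((2*D)*(1/(2*D)))*D**2 = 1*D**2 = D**2)
F = 44900 (F = 449*(-10)**2 = 449*100 = 44900)
1/F = 1/44900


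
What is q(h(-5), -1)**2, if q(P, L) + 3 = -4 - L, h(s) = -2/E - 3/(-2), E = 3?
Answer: 36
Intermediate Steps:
h(s) = 5/6 (h(s) = -2/3 - 3/(-2) = -2*1/3 - 3*(-1/2) = -2/3 + 3/2 = 5/6)
q(P, L) = -7 - L (q(P, L) = -3 + (-4 - L) = -7 - L)
q(h(-5), -1)**2 = (-7 - 1*(-1))**2 = (-7 + 1)**2 = (-6)**2 = 36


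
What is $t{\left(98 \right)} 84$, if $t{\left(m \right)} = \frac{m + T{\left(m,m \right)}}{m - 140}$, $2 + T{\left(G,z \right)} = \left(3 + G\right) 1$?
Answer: $-394$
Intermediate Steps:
$T{\left(G,z \right)} = 1 + G$ ($T{\left(G,z \right)} = -2 + \left(3 + G\right) 1 = -2 + \left(3 + G\right) = 1 + G$)
$t{\left(m \right)} = \frac{1 + 2 m}{-140 + m}$ ($t{\left(m \right)} = \frac{m + \left(1 + m\right)}{m - 140} = \frac{1 + 2 m}{-140 + m}$)
$t{\left(98 \right)} 84 = \frac{1 + 2 \cdot 98}{-140 + 98} \cdot 84 = \frac{1 + 196}{-42} \cdot 84 = \left(- \frac{1}{42}\right) 197 \cdot 84 = \left(- \frac{197}{42}\right) 84 = -394$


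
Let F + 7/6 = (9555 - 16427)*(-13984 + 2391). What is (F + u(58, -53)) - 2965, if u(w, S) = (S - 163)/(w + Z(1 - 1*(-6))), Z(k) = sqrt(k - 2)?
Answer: 1605550797493/20154 + 216*sqrt(5)/3359 ≈ 7.9664e+7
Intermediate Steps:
Z(k) = sqrt(-2 + k)
F = 478002569/6 (F = -7/6 + (9555 - 16427)*(-13984 + 2391) = -7/6 - 6872*(-11593) = -7/6 + 79667096 = 478002569/6 ≈ 7.9667e+7)
u(w, S) = (-163 + S)/(w + sqrt(5)) (u(w, S) = (S - 163)/(w + sqrt(-2 + (1 - 1*(-6)))) = (-163 + S)/(w + sqrt(-2 + (1 + 6))) = (-163 + S)/(w + sqrt(-2 + 7)) = (-163 + S)/(w + sqrt(5)))
(F + u(58, -53)) - 2965 = (478002569/6 + (-163 - 53)/(58 + sqrt(5))) - 2965 = (478002569/6 - 216/(58 + sqrt(5))) - 2965 = 477984779/6 - 216/(58 + sqrt(5))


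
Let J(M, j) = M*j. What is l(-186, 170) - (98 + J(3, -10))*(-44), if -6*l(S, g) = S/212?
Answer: 634335/212 ≈ 2992.1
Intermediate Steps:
l(S, g) = -S/1272 (l(S, g) = -S/(6*212) = -S/1272)
l(-186, 170) - (98 + J(3, -10))*(-44) = -1/1272*(-186) - (98 + 3*(-10))*(-44) = 31/212 - (98 - 30)*(-44) = 31/212 - 68*(-44) = 31/212 - 1*(-2992) = 31/212 + 2992 = 634335/212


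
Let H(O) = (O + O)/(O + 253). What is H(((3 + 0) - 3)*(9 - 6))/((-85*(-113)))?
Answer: 0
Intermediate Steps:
H(O) = 2*O/(253 + O) (H(O) = (2*O)/(253 + O) = 2*O/(253 + O))
H(((3 + 0) - 3)*(9 - 6))/((-85*(-113))) = (2*(((3 + 0) - 3)*(9 - 6))/(253 + ((3 + 0) - 3)*(9 - 6)))/((-85*(-113))) = (2*((3 - 3)*3)/(253 + (3 - 3)*3))/9605 = (2*(0*3)/(253 + 0*3))*(1/9605) = (2*0/(253 + 0))*(1/9605) = (2*0/253)*(1/9605) = (2*0*(1/253))*(1/9605) = 0*(1/9605) = 0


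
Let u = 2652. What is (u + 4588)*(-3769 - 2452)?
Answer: -45040040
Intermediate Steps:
(u + 4588)*(-3769 - 2452) = (2652 + 4588)*(-3769 - 2452) = 7240*(-6221) = -45040040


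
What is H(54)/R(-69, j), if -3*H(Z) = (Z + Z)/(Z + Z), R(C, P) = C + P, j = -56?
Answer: 1/375 ≈ 0.0026667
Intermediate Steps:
H(Z) = -1/3 (H(Z) = -(Z + Z)/(3*(Z + Z)) = -2*Z/(3*(2*Z)) = -2*Z*1/(2*Z)/3 = -1/3*1 = -1/3)
H(54)/R(-69, j) = -1/(3*(-69 - 56)) = -1/3/(-125) = -1/3*(-1/125) = 1/375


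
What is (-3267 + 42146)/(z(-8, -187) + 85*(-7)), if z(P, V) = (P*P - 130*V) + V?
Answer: 38879/23592 ≈ 1.6480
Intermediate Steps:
z(P, V) = P² - 129*V (z(P, V) = (P² - 130*V) + V = P² - 129*V)
(-3267 + 42146)/(z(-8, -187) + 85*(-7)) = (-3267 + 42146)/(((-8)² - 129*(-187)) + 85*(-7)) = 38879/((64 + 24123) - 595) = 38879/(24187 - 595) = 38879/23592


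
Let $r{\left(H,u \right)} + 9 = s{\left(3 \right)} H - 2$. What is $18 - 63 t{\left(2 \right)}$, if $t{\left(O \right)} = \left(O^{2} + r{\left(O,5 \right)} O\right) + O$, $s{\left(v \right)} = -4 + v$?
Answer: $1278$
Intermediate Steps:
$r{\left(H,u \right)} = -11 - H$ ($r{\left(H,u \right)} = -9 + \left(\left(-4 + 3\right) H - 2\right) = -9 - \left(2 + H\right) = -11 - H$)
$t{\left(O \right)} = O + O^{2} + O \left(-11 - O\right)$ ($t{\left(O \right)} = \left(O^{2} + \left(-11 - O\right) O\right) + O = \left(O^{2} + O \left(-11 - O\right)\right) + O = O + O^{2} + O \left(-11 - O\right)$)
$18 - 63 t{\left(2 \right)} = 18 - 63 \left(\left(-10\right) 2\right) = 18 - -1260 = 18 + 1260 = 1278$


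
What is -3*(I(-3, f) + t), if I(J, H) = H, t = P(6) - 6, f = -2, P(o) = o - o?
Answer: 24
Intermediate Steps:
P(o) = 0
t = -6 (t = 0 - 6 = -6)
-3*(I(-3, f) + t) = -3*(-2 - 6) = -3*(-8) = 24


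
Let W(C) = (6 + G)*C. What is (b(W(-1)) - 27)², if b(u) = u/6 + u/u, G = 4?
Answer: 6889/9 ≈ 765.44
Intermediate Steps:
W(C) = 10*C (W(C) = (6 + 4)*C = 10*C)
b(u) = 1 + u/6 (b(u) = u*(⅙) + 1 = u/6 + 1 = 1 + u/6)
(b(W(-1)) - 27)² = ((1 + (10*(-1))/6) - 27)² = ((1 + (⅙)*(-10)) - 27)² = ((1 - 5/3) - 27)² = (-⅔ - 27)² = (-83/3)² = 6889/9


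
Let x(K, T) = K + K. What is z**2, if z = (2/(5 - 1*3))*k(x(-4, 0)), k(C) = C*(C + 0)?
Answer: 4096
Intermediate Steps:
x(K, T) = 2*K
k(C) = C**2 (k(C) = C*C = C**2)
z = 64 (z = (2/(5 - 1*3))*(2*(-4))**2 = (2/(5 - 3))*(-8)**2 = (2/2)*64 = (2*(1/2))*64 = 1*64 = 64)
z**2 = 64**2 = 4096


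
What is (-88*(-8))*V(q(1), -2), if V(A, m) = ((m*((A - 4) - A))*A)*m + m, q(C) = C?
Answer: -12672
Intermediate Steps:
V(A, m) = m - 4*A*m² (V(A, m) = ((m*((-4 + A) - A))*A)*m + m = ((m*(-4))*A)*m + m = ((-4*m)*A)*m + m = (-4*A*m)*m + m = -4*A*m² + m = m - 4*A*m²)
(-88*(-8))*V(q(1), -2) = (-88*(-8))*(-2*(1 - 4*1*(-2))) = 704*(-2*(1 + 8)) = 704*(-2*9) = 704*(-18) = -12672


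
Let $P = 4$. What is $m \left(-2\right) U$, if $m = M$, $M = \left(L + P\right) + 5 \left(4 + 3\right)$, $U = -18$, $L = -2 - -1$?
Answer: $1368$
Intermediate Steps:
$L = -1$ ($L = -2 + 1 = -1$)
$M = 38$ ($M = \left(-1 + 4\right) + 5 \left(4 + 3\right) = 3 + 5 \cdot 7 = 3 + 35 = 38$)
$m = 38$
$m \left(-2\right) U = 38 \left(-2\right) \left(-18\right) = \left(-76\right) \left(-18\right) = 1368$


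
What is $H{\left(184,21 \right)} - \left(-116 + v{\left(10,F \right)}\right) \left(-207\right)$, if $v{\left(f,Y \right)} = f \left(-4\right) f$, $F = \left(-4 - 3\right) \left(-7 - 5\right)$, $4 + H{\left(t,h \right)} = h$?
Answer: $-106795$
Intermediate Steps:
$H{\left(t,h \right)} = -4 + h$
$F = 84$ ($F = \left(-7\right) \left(-12\right) = 84$)
$v{\left(f,Y \right)} = - 4 f^{2}$ ($v{\left(f,Y \right)} = - 4 f f = - 4 f^{2}$)
$H{\left(184,21 \right)} - \left(-116 + v{\left(10,F \right)}\right) \left(-207\right) = \left(-4 + 21\right) - \left(-116 - 4 \cdot 10^{2}\right) \left(-207\right) = 17 - \left(-116 - 400\right) \left(-207\right) = 17 - \left(-516\right) \left(-207\right) = 17 - 106812 = -106795$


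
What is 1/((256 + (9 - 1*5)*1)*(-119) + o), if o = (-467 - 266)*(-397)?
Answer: 1/260061 ≈ 3.8452e-6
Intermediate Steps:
o = 291001 (o = -733*(-397) = 291001)
1/((256 + (9 - 1*5)*1)*(-119) + o) = 1/((256 + (9 - 1*5)*1)*(-119) + 291001) = 1/((256 + (9 - 5)*1)*(-119) + 291001) = 1/((256 + 4*1)*(-119) + 291001) = 1/((256 + 4)*(-119) + 291001) = 1/(260*(-119) + 291001) = 1/(-30940 + 291001) = 1/260061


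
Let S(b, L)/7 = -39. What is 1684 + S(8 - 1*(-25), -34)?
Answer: 1411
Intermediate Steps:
S(b, L) = -273 (S(b, L) = 7*(-39) = -273)
1684 + S(8 - 1*(-25), -34) = 1684 - 273 = 1411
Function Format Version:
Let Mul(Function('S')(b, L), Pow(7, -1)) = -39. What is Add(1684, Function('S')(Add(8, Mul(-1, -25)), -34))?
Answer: 1411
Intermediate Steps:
Function('S')(b, L) = -273 (Function('S')(b, L) = Mul(7, -39) = -273)
Add(1684, Function('S')(Add(8, Mul(-1, -25)), -34)) = Add(1684, -273) = 1411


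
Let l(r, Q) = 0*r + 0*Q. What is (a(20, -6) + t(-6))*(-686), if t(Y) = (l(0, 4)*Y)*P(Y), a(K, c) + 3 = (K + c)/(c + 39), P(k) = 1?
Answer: 58310/33 ≈ 1767.0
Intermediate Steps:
a(K, c) = -3 + (K + c)/(39 + c) (a(K, c) = -3 + (K + c)/(c + 39) = -3 + (K + c)/(39 + c))
l(r, Q) = 0 (l(r, Q) = 0 + 0 = 0)
t(Y) = 0 (t(Y) = (0*Y)*1 = 0*1 = 0)
(a(20, -6) + t(-6))*(-686) = ((-117 + 20 - 2*(-6))/(39 - 6) + 0)*(-686) = ((-117 + 20 + 12)/33 + 0)*(-686) = ((1/33)*(-85) + 0)*(-686) = (-85/33 + 0)*(-686) = -85/33*(-686) = 58310/33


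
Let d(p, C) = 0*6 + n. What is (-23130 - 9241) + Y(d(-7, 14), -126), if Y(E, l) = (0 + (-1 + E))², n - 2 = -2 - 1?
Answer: -32367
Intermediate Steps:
n = -1 (n = 2 + (-2 - 1) = 2 - 3 = -1)
d(p, C) = -1 (d(p, C) = 0*6 - 1 = 0 - 1 = -1)
Y(E, l) = (-1 + E)²
(-23130 - 9241) + Y(d(-7, 14), -126) = (-23130 - 9241) + (-1 - 1)² = -32371 + (-2)² = -32371 + 4 = -32367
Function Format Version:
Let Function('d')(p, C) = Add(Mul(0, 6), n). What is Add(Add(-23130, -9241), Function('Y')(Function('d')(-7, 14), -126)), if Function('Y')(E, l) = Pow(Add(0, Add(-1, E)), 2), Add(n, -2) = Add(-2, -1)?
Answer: -32367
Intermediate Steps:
n = -1 (n = Add(2, Add(-2, -1)) = Add(2, -3) = -1)
Function('d')(p, C) = -1 (Function('d')(p, C) = Add(Mul(0, 6), -1) = Add(0, -1) = -1)
Function('Y')(E, l) = Pow(Add(-1, E), 2)
Add(Add(-23130, -9241), Function('Y')(Function('d')(-7, 14), -126)) = Add(Add(-23130, -9241), Pow(Add(-1, -1), 2)) = Add(-32371, Pow(-2, 2)) = Add(-32371, 4) = -32367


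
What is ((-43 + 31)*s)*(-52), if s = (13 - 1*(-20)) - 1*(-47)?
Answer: 49920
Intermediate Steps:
s = 80 (s = (13 + 20) + 47 = 33 + 47 = 80)
((-43 + 31)*s)*(-52) = ((-43 + 31)*80)*(-52) = -12*80*(-52) = -960*(-52) = 49920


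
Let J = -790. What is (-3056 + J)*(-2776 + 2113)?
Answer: 2549898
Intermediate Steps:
(-3056 + J)*(-2776 + 2113) = (-3056 - 790)*(-2776 + 2113) = -3846*(-663) = 2549898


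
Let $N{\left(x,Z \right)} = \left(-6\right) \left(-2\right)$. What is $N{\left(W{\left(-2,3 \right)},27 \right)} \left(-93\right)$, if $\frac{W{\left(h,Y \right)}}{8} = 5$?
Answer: $-1116$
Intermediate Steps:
$W{\left(h,Y \right)} = 40$ ($W{\left(h,Y \right)} = 8 \cdot 5 = 40$)
$N{\left(x,Z \right)} = 12$
$N{\left(W{\left(-2,3 \right)},27 \right)} \left(-93\right) = 12 \left(-93\right) = -1116$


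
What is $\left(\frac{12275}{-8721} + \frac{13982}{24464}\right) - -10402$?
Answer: $\frac{1109547000055}{106675272} \approx 10401.0$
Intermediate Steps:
$\left(\frac{12275}{-8721} + \frac{13982}{24464}\right) - -10402 = \left(12275 \left(- \frac{1}{8721}\right) + 13982 \cdot \frac{1}{24464}\right) + 10402 = \left(- \frac{12275}{8721} + \frac{6991}{12232}\right) + 10402 = - \frac{89179289}{106675272} + 10402 = \frac{1109547000055}{106675272}$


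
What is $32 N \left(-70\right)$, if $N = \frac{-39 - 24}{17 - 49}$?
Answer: $-4410$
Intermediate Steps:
$N = \frac{63}{32}$ ($N = - \frac{63}{-32} = \left(-63\right) \left(- \frac{1}{32}\right) = \frac{63}{32} \approx 1.9688$)
$32 N \left(-70\right) = 32 \cdot \frac{63}{32} \left(-70\right) = 63 \left(-70\right) = -4410$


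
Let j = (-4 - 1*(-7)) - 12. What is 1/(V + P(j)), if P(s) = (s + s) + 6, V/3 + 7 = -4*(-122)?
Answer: 1/1431 ≈ 0.00069881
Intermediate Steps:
j = -9 (j = (-4 + 7) - 12 = 3 - 12 = -9)
V = 1443 (V = -21 + 3*(-4*(-122)) = -21 + 3*488 = -21 + 1464 = 1443)
P(s) = 6 + 2*s (P(s) = 2*s + 6 = 6 + 2*s)
1/(V + P(j)) = 1/(1443 + (6 + 2*(-9))) = 1/(1443 + (6 - 18)) = 1/(1443 - 12) = 1/1431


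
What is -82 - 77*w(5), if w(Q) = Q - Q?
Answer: -82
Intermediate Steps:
w(Q) = 0
-82 - 77*w(5) = -82 - 77*0 = -82 + 0 = -82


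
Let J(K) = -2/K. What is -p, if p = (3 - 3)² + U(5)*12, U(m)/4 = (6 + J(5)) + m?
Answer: -2544/5 ≈ -508.80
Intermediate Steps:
U(m) = 112/5 + 4*m (U(m) = 4*((6 - 2/5) + m) = 4*((6 - 2*⅕) + m) = 4*((6 - ⅖) + m) = 4*(28/5 + m) = 112/5 + 4*m)
p = 2544/5 (p = (3 - 3)² + (112/5 + 4*5)*12 = 0² + (112/5 + 20)*12 = 0 + (212/5)*12 = 0 + 2544/5 = 2544/5 ≈ 508.80)
-p = -1*2544/5 = -2544/5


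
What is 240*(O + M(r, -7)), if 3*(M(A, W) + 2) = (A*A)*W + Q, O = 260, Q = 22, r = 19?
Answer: -138480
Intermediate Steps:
M(A, W) = 16/3 + W*A²/3 (M(A, W) = -2 + ((A*A)*W + 22)/3 = -2 + (A²*W + 22)/3 = -2 + (W*A² + 22)/3 = -2 + (22 + W*A²)/3 = -2 + (22/3 + W*A²/3) = 16/3 + W*A²/3)
240*(O + M(r, -7)) = 240*(260 + (16/3 + (⅓)*(-7)*19²)) = 240*(260 + (16/3 + (⅓)*(-7)*361)) = 240*(260 + (16/3 - 2527/3)) = 240*(260 - 837) = 240*(-577) = -138480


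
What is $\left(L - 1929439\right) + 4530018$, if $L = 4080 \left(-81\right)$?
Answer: $2270099$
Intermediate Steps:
$L = -330480$
$\left(L - 1929439\right) + 4530018 = \left(-330480 - 1929439\right) + 4530018 = -2259919 + 4530018 = 2270099$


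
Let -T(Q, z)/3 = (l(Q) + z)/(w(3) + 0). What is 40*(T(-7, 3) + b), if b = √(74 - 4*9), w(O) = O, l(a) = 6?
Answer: -360 + 40*√38 ≈ -113.42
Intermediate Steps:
T(Q, z) = -6 - z (T(Q, z) = -3*(6 + z)/(3 + 0) = -3*(6 + z)/3 = -3*(2 + z/3) = -6 - z)
b = √38 (b = √(74 - 36) = √38 ≈ 6.1644)
40*(T(-7, 3) + b) = 40*((-6 - 1*3) + √38) = 40*((-6 - 3) + √38) = 40*(-9 + √38) = -360 + 40*√38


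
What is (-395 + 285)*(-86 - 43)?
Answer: 14190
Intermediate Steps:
(-395 + 285)*(-86 - 43) = -110*(-129) = 14190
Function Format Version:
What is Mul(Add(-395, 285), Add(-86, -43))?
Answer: 14190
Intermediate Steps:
Mul(Add(-395, 285), Add(-86, -43)) = Mul(-110, -129) = 14190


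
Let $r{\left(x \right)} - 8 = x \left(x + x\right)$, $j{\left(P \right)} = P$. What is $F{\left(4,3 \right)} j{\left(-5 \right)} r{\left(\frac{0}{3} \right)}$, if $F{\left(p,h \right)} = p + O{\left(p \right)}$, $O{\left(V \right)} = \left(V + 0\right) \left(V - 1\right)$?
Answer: $-640$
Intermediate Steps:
$r{\left(x \right)} = 8 + 2 x^{2}$ ($r{\left(x \right)} = 8 + x \left(x + x\right) = 8 + x 2 x = 8 + 2 x^{2}$)
$O{\left(V \right)} = V \left(-1 + V\right)$
$F{\left(p,h \right)} = p + p \left(-1 + p\right)$
$F{\left(4,3 \right)} j{\left(-5 \right)} r{\left(\frac{0}{3} \right)} = 4^{2} \left(-5\right) \left(8 + 2 \left(\frac{0}{3}\right)^{2}\right) = 16 \left(-5\right) \left(8 + 2 \left(0 \cdot \frac{1}{3}\right)^{2}\right) = - 80 \left(8 + 2 \cdot 0^{2}\right) = - 80 \left(8 + 2 \cdot 0\right) = - 80 \left(8 + 0\right) = \left(-80\right) 8 = -640$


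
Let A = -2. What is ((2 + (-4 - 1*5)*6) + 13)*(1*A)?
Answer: 78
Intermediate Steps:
((2 + (-4 - 1*5)*6) + 13)*(1*A) = ((2 + (-4 - 1*5)*6) + 13)*(1*(-2)) = ((2 + (-4 - 5)*6) + 13)*(-2) = ((2 - 9*6) + 13)*(-2) = ((2 - 54) + 13)*(-2) = (-52 + 13)*(-2) = -39*(-2) = 78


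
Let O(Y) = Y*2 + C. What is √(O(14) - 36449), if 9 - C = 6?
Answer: I*√36418 ≈ 190.83*I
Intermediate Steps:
C = 3 (C = 9 - 1*6 = 9 - 6 = 3)
O(Y) = 3 + 2*Y (O(Y) = Y*2 + 3 = 2*Y + 3 = 3 + 2*Y)
√(O(14) - 36449) = √((3 + 2*14) - 36449) = √((3 + 28) - 36449) = √(31 - 36449) = √(-36418) = I*√36418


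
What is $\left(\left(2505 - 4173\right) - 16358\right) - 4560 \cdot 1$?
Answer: $-22586$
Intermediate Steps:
$\left(\left(2505 - 4173\right) - 16358\right) - 4560 \cdot 1 = \left(-1668 - 16358\right) - 4560 = -18026 - 4560 = -22586$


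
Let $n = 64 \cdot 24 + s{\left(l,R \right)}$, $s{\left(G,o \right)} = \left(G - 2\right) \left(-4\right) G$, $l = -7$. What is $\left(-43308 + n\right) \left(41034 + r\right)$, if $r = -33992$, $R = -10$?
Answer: $-295933008$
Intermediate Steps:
$s{\left(G,o \right)} = G \left(8 - 4 G\right)$ ($s{\left(G,o \right)} = \left(-2 + G\right) \left(-4\right) G = \left(8 - 4 G\right) G = G \left(8 - 4 G\right)$)
$n = 1284$ ($n = 64 \cdot 24 + 4 \left(-7\right) \left(2 - -7\right) = 1536 + 4 \left(-7\right) \left(2 + 7\right) = 1536 + 4 \left(-7\right) 9 = 1536 - 252 = 1284$)
$\left(-43308 + n\right) \left(41034 + r\right) = \left(-43308 + 1284\right) \left(41034 - 33992\right) = \left(-42024\right) 7042 = -295933008$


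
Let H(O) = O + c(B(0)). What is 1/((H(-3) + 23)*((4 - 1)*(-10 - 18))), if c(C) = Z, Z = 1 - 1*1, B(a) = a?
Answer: -1/1680 ≈ -0.00059524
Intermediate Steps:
Z = 0 (Z = 1 - 1 = 0)
c(C) = 0
H(O) = O (H(O) = O + 0 = O)
1/((H(-3) + 23)*((4 - 1)*(-10 - 18))) = 1/((-3 + 23)*((4 - 1)*(-10 - 18))) = 1/(20*(3*(-28))) = 1/(20*(-84)) = 1/(-1680) = -1/1680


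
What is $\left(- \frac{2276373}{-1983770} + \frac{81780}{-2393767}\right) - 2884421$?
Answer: $- \frac{13697196146762732899}{4748683161590} \approx -2.8844 \cdot 10^{6}$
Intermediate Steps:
$\left(- \frac{2276373}{-1983770} + \frac{81780}{-2393767}\right) - 2884421 = \left(\left(-2276373\right) \left(- \frac{1}{1983770}\right) + 81780 \left(- \frac{1}{2393767}\right)\right) - 2884421 = \left(\frac{2276373}{1983770} - \frac{81780}{2393767}\right) - 2884421 = \frac{5286873856491}{4748683161590} - 2884421 = - \frac{13697196146762732899}{4748683161590}$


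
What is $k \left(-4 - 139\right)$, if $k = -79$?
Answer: $11297$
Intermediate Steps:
$k \left(-4 - 139\right) = - 79 \left(-4 - 139\right) = \left(-79\right) \left(-143\right) = 11297$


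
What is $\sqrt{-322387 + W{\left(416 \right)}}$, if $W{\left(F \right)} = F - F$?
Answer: $i \sqrt{322387} \approx 567.79 i$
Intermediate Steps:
$W{\left(F \right)} = 0$
$\sqrt{-322387 + W{\left(416 \right)}} = \sqrt{-322387 + 0} = \sqrt{-322387} = i \sqrt{322387}$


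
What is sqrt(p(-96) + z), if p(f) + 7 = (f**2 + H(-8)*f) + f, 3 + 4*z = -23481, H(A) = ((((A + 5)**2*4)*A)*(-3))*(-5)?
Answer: sqrt(417962) ≈ 646.50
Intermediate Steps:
H(A) = 60*A*(5 + A)**2 (H(A) = ((((5 + A)**2*4)*A)*(-3))*(-5) = (((4*(5 + A)**2)*A)*(-3))*(-5) = ((4*A*(5 + A)**2)*(-3))*(-5) = -12*A*(5 + A)**2*(-5) = 60*A*(5 + A)**2)
z = -5871 (z = -3/4 + (1/4)*(-23481) = -3/4 - 23481/4 = -5871)
p(f) = -7 + f**2 - 4319*f (p(f) = -7 + ((f**2 + (60*(-8)*(5 - 8)**2)*f) + f) = -7 + ((f**2 + (60*(-8)*(-3)**2)*f) + f) = -7 + ((f**2 + (60*(-8)*9)*f) + f) = -7 + ((f**2 - 4320*f) + f) = -7 + (f**2 - 4319*f) = -7 + f**2 - 4319*f)
sqrt(p(-96) + z) = sqrt((-7 + (-96)**2 - 4319*(-96)) - 5871) = sqrt((-7 + 9216 + 414624) - 5871) = sqrt(423833 - 5871) = sqrt(417962)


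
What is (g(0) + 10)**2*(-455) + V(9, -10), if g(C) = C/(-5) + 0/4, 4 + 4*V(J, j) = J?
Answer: -181995/4 ≈ -45499.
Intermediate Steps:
V(J, j) = -1 + J/4
g(C) = -C/5 (g(C) = C*(-1/5) + 0*(1/4) = -C/5 + 0 = -C/5)
(g(0) + 10)**2*(-455) + V(9, -10) = (-1/5*0 + 10)**2*(-455) + (-1 + (1/4)*9) = (0 + 10)**2*(-455) + (-1 + 9/4) = 10**2*(-455) + 5/4 = 100*(-455) + 5/4 = -45500 + 5/4 = -181995/4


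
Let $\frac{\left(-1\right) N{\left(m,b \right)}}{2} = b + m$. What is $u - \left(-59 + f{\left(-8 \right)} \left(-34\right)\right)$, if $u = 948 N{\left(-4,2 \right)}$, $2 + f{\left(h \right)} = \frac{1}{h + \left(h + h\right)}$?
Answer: $\frac{45379}{12} \approx 3781.6$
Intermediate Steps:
$f{\left(h \right)} = -2 + \frac{1}{3 h}$ ($f{\left(h \right)} = -2 + \frac{1}{h + \left(h + h\right)} = -2 + \frac{1}{h + 2 h} = -2 + \frac{1}{3 h}$)
$N{\left(m,b \right)} = - 2 b - 2 m$ ($N{\left(m,b \right)} = - 2 \left(b + m\right) = - 2 b - 2 m$)
$u = 3792$ ($u = 948 \left(\left(-2\right) 2 - -8\right) = 948 \left(-4 + 8\right) = 948 \cdot 4 = 3792$)
$u - \left(-59 + f{\left(-8 \right)} \left(-34\right)\right) = 3792 - \left(-59 + \left(-2 + \frac{1}{3 \left(-8\right)}\right) \left(-34\right)\right) = 3792 - \left(-59 + \left(-2 + \frac{1}{3} \left(- \frac{1}{8}\right)\right) \left(-34\right)\right) = 3792 - \left(-59 + \left(-2 - \frac{1}{24}\right) \left(-34\right)\right) = 3792 - \left(-59 - - \frac{833}{12}\right) = 3792 - \left(-59 + \frac{833}{12}\right) = 3792 - \frac{125}{12} = \frac{45379}{12}$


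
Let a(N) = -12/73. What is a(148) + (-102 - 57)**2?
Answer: 1845501/73 ≈ 25281.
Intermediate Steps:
a(N) = -12/73 (a(N) = -12*1/73 = -12/73)
a(148) + (-102 - 57)**2 = -12/73 + (-102 - 57)**2 = -12/73 + (-159)**2 = -12/73 + 25281 = 1845501/73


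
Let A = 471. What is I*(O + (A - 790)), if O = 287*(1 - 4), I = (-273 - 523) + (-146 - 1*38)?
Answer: 1156400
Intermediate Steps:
I = -980 (I = -796 + (-146 - 38) = -796 - 184 = -980)
O = -861 (O = 287*(-3) = -861)
I*(O + (A - 790)) = -980*(-861 + (471 - 790)) = -980*(-861 - 319) = -980*(-1180) = 1156400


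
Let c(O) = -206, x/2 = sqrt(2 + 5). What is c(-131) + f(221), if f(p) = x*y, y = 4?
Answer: -206 + 8*sqrt(7) ≈ -184.83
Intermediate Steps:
x = 2*sqrt(7) (x = 2*sqrt(2 + 5) = 2*sqrt(7) ≈ 5.2915)
f(p) = 8*sqrt(7) (f(p) = (2*sqrt(7))*4 = 8*sqrt(7))
c(-131) + f(221) = -206 + 8*sqrt(7)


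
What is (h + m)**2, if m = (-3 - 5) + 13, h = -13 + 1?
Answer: 49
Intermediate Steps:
h = -12
m = 5 (m = -8 + 13 = 5)
(h + m)**2 = (-12 + 5)**2 = (-7)**2 = 49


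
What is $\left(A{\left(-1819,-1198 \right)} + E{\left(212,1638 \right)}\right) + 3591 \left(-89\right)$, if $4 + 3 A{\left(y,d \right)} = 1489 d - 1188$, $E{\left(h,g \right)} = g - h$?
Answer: $- \frac{2739533}{3} \approx -9.1318 \cdot 10^{5}$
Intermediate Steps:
$A{\left(y,d \right)} = - \frac{1192}{3} + \frac{1489 d}{3}$ ($A{\left(y,d \right)} = - \frac{4}{3} + \frac{1489 d - 1188}{3} = - \frac{4}{3} + \frac{-1188 + 1489 d}{3} = - \frac{4}{3} + \left(-396 + \frac{1489 d}{3}\right) = - \frac{1192}{3} + \frac{1489 d}{3}$)
$\left(A{\left(-1819,-1198 \right)} + E{\left(212,1638 \right)}\right) + 3591 \left(-89\right) = \left(\left(- \frac{1192}{3} + \frac{1489}{3} \left(-1198\right)\right) + \left(1638 - 212\right)\right) + 3591 \left(-89\right) = \left(\left(- \frac{1192}{3} - \frac{1783822}{3}\right) + \left(1638 - 212\right)\right) - 319599 = \left(- \frac{1785014}{3} + 1426\right) - 319599 = - \frac{1780736}{3} - 319599 = - \frac{2739533}{3}$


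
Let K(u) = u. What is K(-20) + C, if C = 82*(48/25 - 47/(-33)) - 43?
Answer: 174263/825 ≈ 211.23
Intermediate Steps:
C = 190763/825 (C = 82*(48*(1/25) - 47*(-1/33)) - 43 = 82*(48/25 + 47/33) - 43 = 82*(2759/825) - 43 = 226238/825 - 43 = 190763/825 ≈ 231.23)
K(-20) + C = -20 + 190763/825 = 174263/825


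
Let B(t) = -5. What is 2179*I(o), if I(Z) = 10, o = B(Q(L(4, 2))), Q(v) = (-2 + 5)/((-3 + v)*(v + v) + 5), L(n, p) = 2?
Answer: 21790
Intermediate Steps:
Q(v) = 3/(5 + 2*v*(-3 + v)) (Q(v) = 3/((-3 + v)*(2*v) + 5) = 3/(2*v*(-3 + v) + 5) = 3/(5 + 2*v*(-3 + v)))
o = -5
2179*I(o) = 2179*10 = 21790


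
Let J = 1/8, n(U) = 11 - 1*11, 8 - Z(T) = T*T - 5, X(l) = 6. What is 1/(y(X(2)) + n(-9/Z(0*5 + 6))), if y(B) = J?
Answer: 8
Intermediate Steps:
Z(T) = 13 - T² (Z(T) = 8 - (T*T - 5) = 8 - (T² - 5) = 8 - (-5 + T²) = 8 + (5 - T²) = 13 - T²)
n(U) = 0 (n(U) = 11 - 11 = 0)
J = ⅛ ≈ 0.12500
y(B) = ⅛
1/(y(X(2)) + n(-9/Z(0*5 + 6))) = 1/(⅛ + 0) = 1/(⅛) = 8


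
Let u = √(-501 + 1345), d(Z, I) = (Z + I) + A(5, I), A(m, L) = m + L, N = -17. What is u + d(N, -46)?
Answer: -104 + 2*√211 ≈ -74.948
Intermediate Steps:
A(m, L) = L + m
d(Z, I) = 5 + Z + 2*I (d(Z, I) = (Z + I) + (I + 5) = (I + Z) + (5 + I) = 5 + Z + 2*I)
u = 2*√211 (u = √844 = 2*√211 ≈ 29.052)
u + d(N, -46) = 2*√211 + (5 - 17 + 2*(-46)) = 2*√211 + (5 - 17 - 92) = 2*√211 - 104 = -104 + 2*√211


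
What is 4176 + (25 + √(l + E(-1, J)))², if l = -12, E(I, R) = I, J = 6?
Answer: 4788 + 50*I*√13 ≈ 4788.0 + 180.28*I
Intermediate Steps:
4176 + (25 + √(l + E(-1, J)))² = 4176 + (25 + √(-12 - 1))² = 4176 + (25 + √(-13))² = 4176 + (25 + I*√13)²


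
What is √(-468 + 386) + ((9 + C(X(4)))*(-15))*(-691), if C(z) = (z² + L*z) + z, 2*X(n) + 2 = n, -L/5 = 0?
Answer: 114015 + I*√82 ≈ 1.1402e+5 + 9.0554*I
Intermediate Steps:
L = 0 (L = -5*0 = 0)
X(n) = -1 + n/2
C(z) = z + z² (C(z) = (z² + 0*z) + z = (z² + 0) + z = z² + z = z + z²)
√(-468 + 386) + ((9 + C(X(4)))*(-15))*(-691) = √(-468 + 386) + ((9 + (-1 + (½)*4)*(1 + (-1 + (½)*4)))*(-15))*(-691) = √(-82) + ((9 + (-1 + 2)*(1 + (-1 + 2)))*(-15))*(-691) = I*√82 + ((9 + 1*(1 + 1))*(-15))*(-691) = I*√82 + ((9 + 1*2)*(-15))*(-691) = I*√82 + ((9 + 2)*(-15))*(-691) = I*√82 + (11*(-15))*(-691) = I*√82 - 165*(-691) = I*√82 + 114015 = 114015 + I*√82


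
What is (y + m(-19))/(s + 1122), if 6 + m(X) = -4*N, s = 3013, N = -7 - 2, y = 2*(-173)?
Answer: -316/4135 ≈ -0.076421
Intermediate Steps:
y = -346
N = -9
m(X) = 30 (m(X) = -6 - 4*(-9) = -6 + 36 = 30)
(y + m(-19))/(s + 1122) = (-346 + 30)/(3013 + 1122) = -316/4135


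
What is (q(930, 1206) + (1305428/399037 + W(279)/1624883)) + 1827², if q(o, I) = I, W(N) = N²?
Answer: 2165058678051758626/648388437671 ≈ 3.3391e+6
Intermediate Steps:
(q(930, 1206) + (1305428/399037 + W(279)/1624883)) + 1827² = (1206 + (1305428/399037 + 279²/1624883)) + 1827² = (1206 + (1305428*(1/399037) + 77841*(1/1624883))) + 3337929 = (1206 + (1305428/399037 + 77841/1624883)) + 3337929 = (1206 + 2152229204041/648388437671) + 3337929 = 784108685035267/648388437671 + 3337929 = 2165058678051758626/648388437671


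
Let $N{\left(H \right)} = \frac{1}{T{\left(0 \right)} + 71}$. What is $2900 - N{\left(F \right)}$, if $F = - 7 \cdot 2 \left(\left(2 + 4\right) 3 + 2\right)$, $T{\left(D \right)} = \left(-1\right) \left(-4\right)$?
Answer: $\frac{217499}{75} \approx 2900.0$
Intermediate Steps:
$T{\left(D \right)} = 4$
$F = -280$ ($F = - 7 \cdot 2 \left(6 \cdot 3 + 2\right) = - 7 \cdot 2 \left(18 + 2\right) = - 7 \cdot 2 \cdot 20 = \left(-7\right) 40 = -280$)
$N{\left(H \right)} = \frac{1}{75}$ ($N{\left(H \right)} = \frac{1}{4 + 71} = \frac{1}{75}$)
$2900 - N{\left(F \right)} = 2900 - \frac{1}{75} = \frac{217499}{75}$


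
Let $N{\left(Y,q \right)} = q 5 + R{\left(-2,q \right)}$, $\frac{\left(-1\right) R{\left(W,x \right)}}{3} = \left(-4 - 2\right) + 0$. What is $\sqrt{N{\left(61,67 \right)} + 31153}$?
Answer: $\sqrt{31506} \approx 177.5$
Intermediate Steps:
$R{\left(W,x \right)} = 18$ ($R{\left(W,x \right)} = - 3 \left(\left(-4 - 2\right) + 0\right) = - 3 \left(-6 + 0\right) = \left(-3\right) \left(-6\right) = 18$)
$N{\left(Y,q \right)} = 18 + 5 q$ ($N{\left(Y,q \right)} = q 5 + 18 = 5 q + 18 = 18 + 5 q$)
$\sqrt{N{\left(61,67 \right)} + 31153} = \sqrt{\left(18 + 5 \cdot 67\right) + 31153} = \sqrt{\left(18 + 335\right) + 31153} = \sqrt{353 + 31153} = \sqrt{31506}$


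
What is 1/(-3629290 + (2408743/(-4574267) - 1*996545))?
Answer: -4574267/21159806796688 ≈ -2.1618e-7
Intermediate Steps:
1/(-3629290 + (2408743/(-4574267) - 1*996545)) = 1/(-3629290 + (2408743*(-1/4574267) - 996545)) = 1/(-3629290 + (-2408743/4574267 - 996545)) = 1/(-3629290 - 4558465316258/4574267) = 1/(-21159806796688/4574267) = -4574267/21159806796688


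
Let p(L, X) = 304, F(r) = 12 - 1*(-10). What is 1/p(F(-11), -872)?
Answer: 1/304 ≈ 0.0032895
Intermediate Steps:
F(r) = 22 (F(r) = 12 + 10 = 22)
1/p(F(-11), -872) = 1/304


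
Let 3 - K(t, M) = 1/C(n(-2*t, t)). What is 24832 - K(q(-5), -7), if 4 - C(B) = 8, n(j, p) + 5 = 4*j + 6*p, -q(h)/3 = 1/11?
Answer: 99315/4 ≈ 24829.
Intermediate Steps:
q(h) = -3/11
n(j, p) = -5 + 4*j + 6*p (n(j, p) = -5 + (4*j + 6*p) = -5 + 4*j + 6*p)
C(B) = -4 (C(B) = 4 - 1*8 = 4 - 8 = -4)
K(t, M) = 13/4 (K(t, M) = 3 - 1/(-4) = 3 - 1*(-1/4) = 3 + 1/4 = 13/4)
24832 - K(q(-5), -7) = 24832 - 1*13/4 = 24832 - 13/4 = 99315/4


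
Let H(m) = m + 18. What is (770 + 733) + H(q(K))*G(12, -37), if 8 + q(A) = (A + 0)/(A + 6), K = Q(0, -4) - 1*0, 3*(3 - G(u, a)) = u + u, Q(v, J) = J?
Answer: 1463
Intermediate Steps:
G(u, a) = 3 - 2*u/3 (G(u, a) = 3 - (u + u)/3 = 3 - 2*u/3)
K = -4 (K = -4 - 1*0 = -4 + 0 = -4)
q(A) = -8 + A/(6 + A) (q(A) = -8 + (A + 0)/(A + 6) = -8 + A/(6 + A))
H(m) = 18 + m
(770 + 733) + H(q(K))*G(12, -37) = (770 + 733) + (18 + (-48 - 7*(-4))/(6 - 4))*(3 - 2/3*12) = 1503 + (18 + (-48 + 28)/2)*(3 - 8) = 1503 + (18 + (1/2)*(-20))*(-5) = 1503 + (18 - 10)*(-5) = 1503 + 8*(-5) = 1503 - 40 = 1463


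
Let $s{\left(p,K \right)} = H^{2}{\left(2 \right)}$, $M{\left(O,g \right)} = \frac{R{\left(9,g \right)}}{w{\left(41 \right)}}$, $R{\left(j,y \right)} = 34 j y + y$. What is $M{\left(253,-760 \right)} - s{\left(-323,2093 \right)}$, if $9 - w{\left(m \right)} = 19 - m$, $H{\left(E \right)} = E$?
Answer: $- \frac{233444}{31} \approx -7530.5$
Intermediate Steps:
$R{\left(j,y \right)} = y + 34 j y$ ($R{\left(j,y \right)} = 34 j y + y = y + 34 j y$)
$w{\left(m \right)} = -10 + m$ ($w{\left(m \right)} = 9 - \left(19 - m\right) = 9 + \left(-19 + m\right) = -10 + m$)
$M{\left(O,g \right)} = \frac{307 g}{31}$ ($M{\left(O,g \right)} = \frac{g \left(1 + 34 \cdot 9\right)}{-10 + 41} = \frac{g \left(1 + 306\right)}{31} = g 307 \cdot \frac{1}{31} = 307 g \frac{1}{31} = \frac{307 g}{31}$)
$s{\left(p,K \right)} = 4$ ($s{\left(p,K \right)} = 2^{2} = 4$)
$M{\left(253,-760 \right)} - s{\left(-323,2093 \right)} = \frac{307}{31} \left(-760\right) - 4 = - \frac{233320}{31} - 4 = - \frac{233444}{31}$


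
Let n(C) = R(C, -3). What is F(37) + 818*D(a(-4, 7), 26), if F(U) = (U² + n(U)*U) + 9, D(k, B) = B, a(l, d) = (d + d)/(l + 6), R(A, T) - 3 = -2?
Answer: 22683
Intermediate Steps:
R(A, T) = 1 (R(A, T) = 3 - 2 = 1)
n(C) = 1
a(l, d) = 2*d/(6 + l) (a(l, d) = (2*d)/(6 + l) = 2*d/(6 + l))
F(U) = 9 + U + U² (F(U) = (U² + 1*U) + 9 = (U² + U) + 9 = (U + U²) + 9 = 9 + U + U²)
F(37) + 818*D(a(-4, 7), 26) = (9 + 37 + 37²) + 818*26 = (9 + 37 + 1369) + 21268 = 1415 + 21268 = 22683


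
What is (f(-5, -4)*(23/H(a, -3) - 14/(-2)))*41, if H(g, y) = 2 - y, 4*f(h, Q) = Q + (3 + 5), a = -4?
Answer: 2378/5 ≈ 475.60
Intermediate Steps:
f(h, Q) = 2 + Q/4 (f(h, Q) = (Q + (3 + 5))/4 = (Q + 8)/4 = (8 + Q)/4 = 2 + Q/4)
(f(-5, -4)*(23/H(a, -3) - 14/(-2)))*41 = ((2 + (¼)*(-4))*(23/(2 - 1*(-3)) - 14/(-2)))*41 = ((2 - 1)*(23/(2 + 3) - 14*(-½)))*41 = (1*(23/5 + 7))*41 = (1*(58/5))*41 = (58/5)*41 = 2378/5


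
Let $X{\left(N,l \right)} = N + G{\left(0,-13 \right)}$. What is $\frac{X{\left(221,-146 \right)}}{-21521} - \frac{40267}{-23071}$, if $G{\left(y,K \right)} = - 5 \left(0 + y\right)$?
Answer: $\frac{861487416}{496510991} \approx 1.7351$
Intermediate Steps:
$G{\left(y,K \right)} = - 5 y$
$X{\left(N,l \right)} = N$ ($X{\left(N,l \right)} = N - 0 = N + 0 = N$)
$\frac{X{\left(221,-146 \right)}}{-21521} - \frac{40267}{-23071} = \frac{221}{-21521} - \frac{40267}{-23071} = 221 \left(- \frac{1}{21521}\right) - - \frac{40267}{23071} = - \frac{221}{21521} + \frac{40267}{23071} = \frac{861487416}{496510991}$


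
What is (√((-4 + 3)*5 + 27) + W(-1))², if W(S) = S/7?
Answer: 1079/49 - 2*√22/7 ≈ 20.680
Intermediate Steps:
W(S) = S/7 (W(S) = S*(⅐) = S/7)
(√((-4 + 3)*5 + 27) + W(-1))² = (√((-4 + 3)*5 + 27) + (⅐)*(-1))² = (√(-1*5 + 27) - ⅐)² = (√(-5 + 27) - ⅐)² = (√22 - ⅐)² = (-⅐ + √22)²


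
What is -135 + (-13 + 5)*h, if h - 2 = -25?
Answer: 49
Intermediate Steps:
h = -23 (h = 2 - 25 = -23)
-135 + (-13 + 5)*h = -135 + (-13 + 5)*(-23) = -135 - 8*(-23) = -135 + 184 = 49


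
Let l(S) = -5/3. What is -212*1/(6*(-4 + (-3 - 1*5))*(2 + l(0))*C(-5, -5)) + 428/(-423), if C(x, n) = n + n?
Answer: -16033/8460 ≈ -1.8952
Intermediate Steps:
C(x, n) = 2*n
l(S) = -5/3 (l(S) = -5*1/3 = -5/3)
-212*1/(6*(-4 + (-3 - 1*5))*(2 + l(0))*C(-5, -5)) + 428/(-423) = -212*(-1/(60*(-4 + (-3 - 1*5))*(2 - 5/3))) + 428/(-423) = -212*(-1/(20*(-4 + (-3 - 5)))) + 428*(-1/423) = -212*(-1/(20*(-4 - 8))) - 428/423 = -212/((-20*(-12))) - 428/423 = -212/((-60*(-4))) - 428/423 = -212/240 - 428/423 = -212*1/240 - 428/423 = -53/60 - 428/423 = -16033/8460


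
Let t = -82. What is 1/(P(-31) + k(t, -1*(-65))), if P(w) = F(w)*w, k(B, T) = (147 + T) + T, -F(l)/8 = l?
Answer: -1/7411 ≈ -0.00013493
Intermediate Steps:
F(l) = -8*l
k(B, T) = 147 + 2*T
P(w) = -8*w**2 (P(w) = (-8*w)*w = -8*w**2)
1/(P(-31) + k(t, -1*(-65))) = 1/(-8*(-31)**2 + (147 + 2*(-1*(-65)))) = 1/(-8*961 + (147 + 2*65)) = 1/(-7688 + (147 + 130)) = 1/(-7688 + 277) = 1/(-7411) = -1/7411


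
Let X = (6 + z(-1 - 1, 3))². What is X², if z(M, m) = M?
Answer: 256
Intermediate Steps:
X = 16 (X = (6 + (-1 - 1))² = (6 - 2)² = 4² = 16)
X² = 16² = 256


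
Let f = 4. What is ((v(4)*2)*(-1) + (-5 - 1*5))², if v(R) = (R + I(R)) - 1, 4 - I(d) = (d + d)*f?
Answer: 1600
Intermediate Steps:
I(d) = 4 - 8*d (I(d) = 4 - (d + d)*4 = 4 - 2*d*4 = 4 - 8*d)
v(R) = 3 - 7*R (v(R) = (R + (4 - 8*R)) - 1 = (4 - 7*R) - 1 = 3 - 7*R)
((v(4)*2)*(-1) + (-5 - 1*5))² = (((3 - 7*4)*2)*(-1) + (-5 - 1*5))² = (((3 - 28)*2)*(-1) + (-5 - 5))² = (-25*2*(-1) - 10)² = (-50*(-1) - 10)² = (50 - 10)² = 40² = 1600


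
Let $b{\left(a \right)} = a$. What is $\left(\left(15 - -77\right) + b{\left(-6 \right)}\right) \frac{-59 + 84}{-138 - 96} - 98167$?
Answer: $- \frac{11486614}{117} \approx -98176.0$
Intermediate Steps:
$\left(\left(15 - -77\right) + b{\left(-6 \right)}\right) \frac{-59 + 84}{-138 - 96} - 98167 = \left(\left(15 - -77\right) - 6\right) \frac{-59 + 84}{-138 - 96} - 98167 = \left(\left(15 + 77\right) - 6\right) \frac{25}{-234} - 98167 = \left(92 - 6\right) 25 \left(- \frac{1}{234}\right) - 98167 = 86 \left(- \frac{25}{234}\right) - 98167 = - \frac{1075}{117} - 98167 = - \frac{11486614}{117}$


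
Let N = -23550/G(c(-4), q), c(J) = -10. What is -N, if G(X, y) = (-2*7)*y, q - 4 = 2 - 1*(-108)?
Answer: -3925/266 ≈ -14.756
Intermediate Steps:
q = 114 (q = 4 + (2 - 1*(-108)) = 4 + (2 + 108) = 4 + 110 = 114)
G(X, y) = -14*y
N = 3925/266 (N = -23550/((-14*114)) = -23550/(-1596) = -23550*(-1/1596) = 3925/266 ≈ 14.756)
-N = -1*3925/266 = -3925/266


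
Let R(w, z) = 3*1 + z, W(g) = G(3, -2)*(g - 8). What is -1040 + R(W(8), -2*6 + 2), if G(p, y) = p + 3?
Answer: -1047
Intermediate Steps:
G(p, y) = 3 + p
W(g) = -48 + 6*g (W(g) = (3 + 3)*(g - 8) = 6*(-8 + g) = -48 + 6*g)
R(w, z) = 3 + z
-1040 + R(W(8), -2*6 + 2) = -1040 + (3 + (-2*6 + 2)) = -1040 + (3 + (-12 + 2)) = -1040 + (3 - 10) = -1040 - 7 = -1047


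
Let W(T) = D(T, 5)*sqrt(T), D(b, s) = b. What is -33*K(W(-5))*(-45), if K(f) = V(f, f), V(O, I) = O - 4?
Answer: -5940 - 7425*I*sqrt(5) ≈ -5940.0 - 16603.0*I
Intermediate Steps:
V(O, I) = -4 + O
W(T) = T**(3/2) (W(T) = T*sqrt(T) = T**(3/2))
K(f) = -4 + f
-33*K(W(-5))*(-45) = -33*(-4 + (-5)**(3/2))*(-45) = -33*(-4 - 5*I*sqrt(5))*(-45) = (132 + 165*I*sqrt(5))*(-45) = -5940 - 7425*I*sqrt(5)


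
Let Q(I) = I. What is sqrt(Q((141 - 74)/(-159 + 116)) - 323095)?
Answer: 52*I*sqrt(220934)/43 ≈ 568.42*I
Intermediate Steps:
sqrt(Q((141 - 74)/(-159 + 116)) - 323095) = sqrt((141 - 74)/(-159 + 116) - 323095) = sqrt(67/(-43) - 323095) = sqrt(67*(-1/43) - 323095) = sqrt(-67/43 - 323095) = sqrt(-13893152/43) = 52*I*sqrt(220934)/43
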